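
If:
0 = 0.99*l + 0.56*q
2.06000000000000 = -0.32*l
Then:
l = -6.44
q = 11.38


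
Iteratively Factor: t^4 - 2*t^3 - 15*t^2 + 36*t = (t - 3)*(t^3 + t^2 - 12*t) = t*(t - 3)*(t^2 + t - 12) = t*(t - 3)*(t + 4)*(t - 3)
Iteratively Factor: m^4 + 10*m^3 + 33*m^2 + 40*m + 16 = (m + 4)*(m^3 + 6*m^2 + 9*m + 4) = (m + 1)*(m + 4)*(m^2 + 5*m + 4) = (m + 1)*(m + 4)^2*(m + 1)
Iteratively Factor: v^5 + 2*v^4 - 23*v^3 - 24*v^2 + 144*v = (v + 4)*(v^4 - 2*v^3 - 15*v^2 + 36*v) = (v - 3)*(v + 4)*(v^3 + v^2 - 12*v) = (v - 3)*(v + 4)^2*(v^2 - 3*v) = v*(v - 3)*(v + 4)^2*(v - 3)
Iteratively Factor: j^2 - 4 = (j - 2)*(j + 2)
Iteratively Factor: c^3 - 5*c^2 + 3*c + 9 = (c + 1)*(c^2 - 6*c + 9) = (c - 3)*(c + 1)*(c - 3)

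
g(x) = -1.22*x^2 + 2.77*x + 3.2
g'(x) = 2.77 - 2.44*x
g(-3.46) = -20.99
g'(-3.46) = 11.21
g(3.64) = -2.88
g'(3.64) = -6.11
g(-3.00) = -16.09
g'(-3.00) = 10.09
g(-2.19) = -8.72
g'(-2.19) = 8.11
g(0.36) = 4.04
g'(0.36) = 1.89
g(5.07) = -14.12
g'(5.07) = -9.60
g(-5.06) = -42.05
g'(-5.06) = 15.12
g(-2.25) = -9.21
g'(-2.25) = 8.26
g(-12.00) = -205.72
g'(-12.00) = 32.05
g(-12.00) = -205.72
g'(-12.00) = 32.05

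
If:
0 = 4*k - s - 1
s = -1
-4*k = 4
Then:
No Solution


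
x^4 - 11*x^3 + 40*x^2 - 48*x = x*(x - 4)^2*(x - 3)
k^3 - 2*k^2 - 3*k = k*(k - 3)*(k + 1)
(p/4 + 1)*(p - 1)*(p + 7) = p^3/4 + 5*p^2/2 + 17*p/4 - 7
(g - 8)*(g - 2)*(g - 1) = g^3 - 11*g^2 + 26*g - 16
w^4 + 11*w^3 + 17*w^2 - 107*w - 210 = (w - 3)*(w + 2)*(w + 5)*(w + 7)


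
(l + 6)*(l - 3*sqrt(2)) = l^2 - 3*sqrt(2)*l + 6*l - 18*sqrt(2)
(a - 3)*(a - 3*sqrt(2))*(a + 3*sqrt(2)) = a^3 - 3*a^2 - 18*a + 54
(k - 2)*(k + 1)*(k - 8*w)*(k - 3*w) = k^4 - 11*k^3*w - k^3 + 24*k^2*w^2 + 11*k^2*w - 2*k^2 - 24*k*w^2 + 22*k*w - 48*w^2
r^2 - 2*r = r*(r - 2)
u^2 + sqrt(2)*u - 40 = (u - 4*sqrt(2))*(u + 5*sqrt(2))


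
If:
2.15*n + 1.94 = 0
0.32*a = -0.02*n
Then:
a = 0.06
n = -0.90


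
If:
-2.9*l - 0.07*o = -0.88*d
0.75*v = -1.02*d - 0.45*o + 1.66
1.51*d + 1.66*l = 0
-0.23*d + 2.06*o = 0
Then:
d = 0.00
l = 0.00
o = 0.00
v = 2.21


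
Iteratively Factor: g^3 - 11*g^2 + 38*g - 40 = (g - 2)*(g^2 - 9*g + 20) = (g - 4)*(g - 2)*(g - 5)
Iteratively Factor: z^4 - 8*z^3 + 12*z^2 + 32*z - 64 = (z - 4)*(z^3 - 4*z^2 - 4*z + 16) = (z - 4)*(z - 2)*(z^2 - 2*z - 8) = (z - 4)^2*(z - 2)*(z + 2)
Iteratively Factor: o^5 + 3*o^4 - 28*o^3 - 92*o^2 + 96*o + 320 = (o + 4)*(o^4 - o^3 - 24*o^2 + 4*o + 80) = (o - 2)*(o + 4)*(o^3 + o^2 - 22*o - 40) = (o - 2)*(o + 4)^2*(o^2 - 3*o - 10) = (o - 2)*(o + 2)*(o + 4)^2*(o - 5)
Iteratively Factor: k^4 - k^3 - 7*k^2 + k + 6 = (k - 1)*(k^3 - 7*k - 6) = (k - 1)*(k + 2)*(k^2 - 2*k - 3) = (k - 3)*(k - 1)*(k + 2)*(k + 1)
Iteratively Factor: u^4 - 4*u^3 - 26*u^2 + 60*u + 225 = (u + 3)*(u^3 - 7*u^2 - 5*u + 75) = (u + 3)^2*(u^2 - 10*u + 25) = (u - 5)*(u + 3)^2*(u - 5)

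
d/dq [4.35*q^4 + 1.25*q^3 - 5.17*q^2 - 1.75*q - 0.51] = 17.4*q^3 + 3.75*q^2 - 10.34*q - 1.75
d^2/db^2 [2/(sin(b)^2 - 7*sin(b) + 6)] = 2*(-4*sin(b)^3 + 17*sin(b)^2 - 2*sin(b) - 86)/((sin(b) - 6)^3*(sin(b) - 1)^2)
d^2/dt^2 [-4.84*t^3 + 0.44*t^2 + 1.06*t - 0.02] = 0.88 - 29.04*t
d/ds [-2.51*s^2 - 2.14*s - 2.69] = -5.02*s - 2.14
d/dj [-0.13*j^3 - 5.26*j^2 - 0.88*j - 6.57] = -0.39*j^2 - 10.52*j - 0.88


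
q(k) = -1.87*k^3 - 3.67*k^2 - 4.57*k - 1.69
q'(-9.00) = -392.92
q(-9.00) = 1105.40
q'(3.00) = -77.08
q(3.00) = -98.92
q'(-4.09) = -68.39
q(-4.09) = 83.55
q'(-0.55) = -2.23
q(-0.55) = 0.02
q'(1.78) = -35.41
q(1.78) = -32.00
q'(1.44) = -26.77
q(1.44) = -21.46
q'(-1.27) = -4.30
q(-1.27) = 2.03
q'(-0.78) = -2.26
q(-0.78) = 0.53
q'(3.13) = -82.50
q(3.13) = -109.29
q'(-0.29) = -2.91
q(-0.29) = -0.63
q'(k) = -5.61*k^2 - 7.34*k - 4.57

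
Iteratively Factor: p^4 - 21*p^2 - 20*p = (p + 4)*(p^3 - 4*p^2 - 5*p) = (p + 1)*(p + 4)*(p^2 - 5*p) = p*(p + 1)*(p + 4)*(p - 5)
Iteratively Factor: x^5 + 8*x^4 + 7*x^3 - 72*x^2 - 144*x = (x + 4)*(x^4 + 4*x^3 - 9*x^2 - 36*x) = (x + 4)^2*(x^3 - 9*x) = (x - 3)*(x + 4)^2*(x^2 + 3*x) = (x - 3)*(x + 3)*(x + 4)^2*(x)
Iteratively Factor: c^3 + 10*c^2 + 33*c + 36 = (c + 3)*(c^2 + 7*c + 12) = (c + 3)^2*(c + 4)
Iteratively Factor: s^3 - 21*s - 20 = (s + 4)*(s^2 - 4*s - 5) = (s - 5)*(s + 4)*(s + 1)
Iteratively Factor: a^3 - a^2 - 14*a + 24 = (a - 3)*(a^2 + 2*a - 8) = (a - 3)*(a - 2)*(a + 4)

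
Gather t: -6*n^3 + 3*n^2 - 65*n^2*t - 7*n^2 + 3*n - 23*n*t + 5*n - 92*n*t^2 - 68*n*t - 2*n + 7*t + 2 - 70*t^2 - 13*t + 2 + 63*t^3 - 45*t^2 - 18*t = -6*n^3 - 4*n^2 + 6*n + 63*t^3 + t^2*(-92*n - 115) + t*(-65*n^2 - 91*n - 24) + 4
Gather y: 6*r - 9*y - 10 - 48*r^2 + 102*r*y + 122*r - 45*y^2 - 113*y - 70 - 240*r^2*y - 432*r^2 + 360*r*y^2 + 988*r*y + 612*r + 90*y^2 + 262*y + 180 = -480*r^2 + 740*r + y^2*(360*r + 45) + y*(-240*r^2 + 1090*r + 140) + 100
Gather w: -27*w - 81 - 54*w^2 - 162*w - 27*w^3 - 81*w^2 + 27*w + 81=-27*w^3 - 135*w^2 - 162*w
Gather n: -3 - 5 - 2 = -10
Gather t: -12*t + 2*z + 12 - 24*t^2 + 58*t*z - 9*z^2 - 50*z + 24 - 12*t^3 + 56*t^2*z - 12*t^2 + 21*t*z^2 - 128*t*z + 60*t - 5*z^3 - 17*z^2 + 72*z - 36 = -12*t^3 + t^2*(56*z - 36) + t*(21*z^2 - 70*z + 48) - 5*z^3 - 26*z^2 + 24*z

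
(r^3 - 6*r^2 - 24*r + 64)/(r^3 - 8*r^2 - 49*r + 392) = (r^2 + 2*r - 8)/(r^2 - 49)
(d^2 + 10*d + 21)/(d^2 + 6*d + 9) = (d + 7)/(d + 3)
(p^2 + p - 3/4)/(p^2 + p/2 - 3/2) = (p - 1/2)/(p - 1)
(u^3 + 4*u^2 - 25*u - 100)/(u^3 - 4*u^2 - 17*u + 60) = (u + 5)/(u - 3)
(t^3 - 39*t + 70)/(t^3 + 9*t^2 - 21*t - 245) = (t - 2)/(t + 7)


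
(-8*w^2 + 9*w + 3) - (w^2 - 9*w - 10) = -9*w^2 + 18*w + 13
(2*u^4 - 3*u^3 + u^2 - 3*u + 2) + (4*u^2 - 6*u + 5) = 2*u^4 - 3*u^3 + 5*u^2 - 9*u + 7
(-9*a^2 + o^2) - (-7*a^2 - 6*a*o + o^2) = -2*a^2 + 6*a*o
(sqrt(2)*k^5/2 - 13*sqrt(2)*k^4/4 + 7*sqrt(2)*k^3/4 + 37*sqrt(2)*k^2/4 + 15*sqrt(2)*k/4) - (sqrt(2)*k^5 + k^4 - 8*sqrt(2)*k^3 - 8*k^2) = -sqrt(2)*k^5/2 - 13*sqrt(2)*k^4/4 - k^4 + 39*sqrt(2)*k^3/4 + 8*k^2 + 37*sqrt(2)*k^2/4 + 15*sqrt(2)*k/4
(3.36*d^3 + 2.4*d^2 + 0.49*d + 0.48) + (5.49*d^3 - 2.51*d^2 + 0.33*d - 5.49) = 8.85*d^3 - 0.11*d^2 + 0.82*d - 5.01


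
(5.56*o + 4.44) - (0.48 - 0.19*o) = 5.75*o + 3.96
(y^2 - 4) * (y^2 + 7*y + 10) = y^4 + 7*y^3 + 6*y^2 - 28*y - 40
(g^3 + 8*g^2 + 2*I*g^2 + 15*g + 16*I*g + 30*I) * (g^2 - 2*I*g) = g^5 + 8*g^4 + 19*g^3 + 32*g^2 + 60*g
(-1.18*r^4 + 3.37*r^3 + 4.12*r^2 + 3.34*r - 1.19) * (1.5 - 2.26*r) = 2.6668*r^5 - 9.3862*r^4 - 4.2562*r^3 - 1.3684*r^2 + 7.6994*r - 1.785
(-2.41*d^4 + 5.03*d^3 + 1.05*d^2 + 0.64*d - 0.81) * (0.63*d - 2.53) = -1.5183*d^5 + 9.2662*d^4 - 12.0644*d^3 - 2.2533*d^2 - 2.1295*d + 2.0493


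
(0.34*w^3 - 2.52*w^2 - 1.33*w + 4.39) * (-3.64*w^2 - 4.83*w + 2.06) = -1.2376*w^5 + 7.5306*w^4 + 17.7132*w^3 - 14.7469*w^2 - 23.9435*w + 9.0434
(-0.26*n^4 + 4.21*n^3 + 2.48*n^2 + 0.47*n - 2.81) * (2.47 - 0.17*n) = 0.0442*n^5 - 1.3579*n^4 + 9.9771*n^3 + 6.0457*n^2 + 1.6386*n - 6.9407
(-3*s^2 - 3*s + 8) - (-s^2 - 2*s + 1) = -2*s^2 - s + 7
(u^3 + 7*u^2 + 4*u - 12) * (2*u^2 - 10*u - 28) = 2*u^5 + 4*u^4 - 90*u^3 - 260*u^2 + 8*u + 336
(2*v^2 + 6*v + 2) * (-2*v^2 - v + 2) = -4*v^4 - 14*v^3 - 6*v^2 + 10*v + 4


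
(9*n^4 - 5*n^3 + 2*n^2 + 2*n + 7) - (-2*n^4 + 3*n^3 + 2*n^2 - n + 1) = 11*n^4 - 8*n^3 + 3*n + 6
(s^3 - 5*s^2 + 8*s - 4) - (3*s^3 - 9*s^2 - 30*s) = -2*s^3 + 4*s^2 + 38*s - 4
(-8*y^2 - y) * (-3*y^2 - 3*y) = 24*y^4 + 27*y^3 + 3*y^2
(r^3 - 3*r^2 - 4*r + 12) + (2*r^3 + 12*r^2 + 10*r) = 3*r^3 + 9*r^2 + 6*r + 12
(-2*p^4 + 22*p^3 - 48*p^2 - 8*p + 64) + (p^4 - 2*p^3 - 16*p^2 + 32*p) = -p^4 + 20*p^3 - 64*p^2 + 24*p + 64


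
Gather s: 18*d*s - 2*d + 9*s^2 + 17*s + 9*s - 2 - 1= -2*d + 9*s^2 + s*(18*d + 26) - 3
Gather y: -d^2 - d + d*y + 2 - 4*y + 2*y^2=-d^2 - d + 2*y^2 + y*(d - 4) + 2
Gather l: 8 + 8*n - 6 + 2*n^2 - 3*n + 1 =2*n^2 + 5*n + 3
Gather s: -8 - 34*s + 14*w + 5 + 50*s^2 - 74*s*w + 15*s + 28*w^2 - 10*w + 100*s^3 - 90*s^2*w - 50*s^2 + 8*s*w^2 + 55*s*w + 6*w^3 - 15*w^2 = 100*s^3 - 90*s^2*w + s*(8*w^2 - 19*w - 19) + 6*w^3 + 13*w^2 + 4*w - 3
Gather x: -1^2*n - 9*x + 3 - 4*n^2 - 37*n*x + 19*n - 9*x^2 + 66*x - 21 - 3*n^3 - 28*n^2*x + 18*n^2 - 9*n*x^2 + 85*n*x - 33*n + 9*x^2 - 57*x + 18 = -3*n^3 + 14*n^2 - 9*n*x^2 - 15*n + x*(-28*n^2 + 48*n)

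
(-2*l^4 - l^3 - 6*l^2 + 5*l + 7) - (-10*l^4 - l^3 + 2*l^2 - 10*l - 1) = 8*l^4 - 8*l^2 + 15*l + 8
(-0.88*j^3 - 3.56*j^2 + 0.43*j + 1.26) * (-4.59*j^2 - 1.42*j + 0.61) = 4.0392*j^5 + 17.59*j^4 + 2.5447*j^3 - 8.5656*j^2 - 1.5269*j + 0.7686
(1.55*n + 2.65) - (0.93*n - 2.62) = 0.62*n + 5.27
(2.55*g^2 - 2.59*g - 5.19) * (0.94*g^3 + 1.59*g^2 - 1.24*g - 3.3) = 2.397*g^5 + 1.6199*g^4 - 12.1587*g^3 - 13.4555*g^2 + 14.9826*g + 17.127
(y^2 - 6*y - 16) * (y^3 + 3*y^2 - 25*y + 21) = y^5 - 3*y^4 - 59*y^3 + 123*y^2 + 274*y - 336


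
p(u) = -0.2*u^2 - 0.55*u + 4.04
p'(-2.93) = 0.62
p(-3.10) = 3.82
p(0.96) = 3.33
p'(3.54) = -1.97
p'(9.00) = -4.15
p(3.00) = 0.59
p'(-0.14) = -0.49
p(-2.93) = 3.93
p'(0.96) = -0.93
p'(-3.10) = 0.69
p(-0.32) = 4.20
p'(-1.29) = -0.03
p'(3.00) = -1.75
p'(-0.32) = -0.42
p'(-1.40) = 0.01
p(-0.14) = 4.11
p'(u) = -0.4*u - 0.55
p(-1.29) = 4.42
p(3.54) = -0.41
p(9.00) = -17.11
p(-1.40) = 4.42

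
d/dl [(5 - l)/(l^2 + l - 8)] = (-l^2 - l + (l - 5)*(2*l + 1) + 8)/(l^2 + l - 8)^2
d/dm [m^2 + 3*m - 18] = 2*m + 3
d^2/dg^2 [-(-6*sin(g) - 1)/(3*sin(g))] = (cos(g)^2 + 1)/(3*sin(g)^3)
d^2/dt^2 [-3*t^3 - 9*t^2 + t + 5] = -18*t - 18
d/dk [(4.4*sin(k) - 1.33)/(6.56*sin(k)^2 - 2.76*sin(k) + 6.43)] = (-28.864*sin(k)^2 + 17.4496*sin(k) + 24.6212)*cos(k)/(43.0336*sin(k)^4 - 36.2112*sin(k)^3 + 91.9792*sin(k)^2 - 35.4936*sin(k) + 41.3449)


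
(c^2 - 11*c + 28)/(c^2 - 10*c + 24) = (c - 7)/(c - 6)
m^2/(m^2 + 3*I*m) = m/(m + 3*I)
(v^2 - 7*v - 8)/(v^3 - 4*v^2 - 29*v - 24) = 1/(v + 3)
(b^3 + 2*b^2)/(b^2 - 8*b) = b*(b + 2)/(b - 8)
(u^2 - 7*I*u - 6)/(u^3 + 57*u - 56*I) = (u - 6*I)/(u^2 + I*u + 56)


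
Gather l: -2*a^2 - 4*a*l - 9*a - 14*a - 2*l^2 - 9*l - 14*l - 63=-2*a^2 - 23*a - 2*l^2 + l*(-4*a - 23) - 63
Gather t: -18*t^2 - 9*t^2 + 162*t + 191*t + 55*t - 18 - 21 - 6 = -27*t^2 + 408*t - 45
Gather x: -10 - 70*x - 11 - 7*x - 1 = -77*x - 22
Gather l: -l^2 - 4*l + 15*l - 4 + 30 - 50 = -l^2 + 11*l - 24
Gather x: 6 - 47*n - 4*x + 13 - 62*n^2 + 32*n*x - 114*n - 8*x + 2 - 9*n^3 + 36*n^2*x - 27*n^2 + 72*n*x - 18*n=-9*n^3 - 89*n^2 - 179*n + x*(36*n^2 + 104*n - 12) + 21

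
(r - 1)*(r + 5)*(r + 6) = r^3 + 10*r^2 + 19*r - 30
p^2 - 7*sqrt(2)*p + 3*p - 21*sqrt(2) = (p + 3)*(p - 7*sqrt(2))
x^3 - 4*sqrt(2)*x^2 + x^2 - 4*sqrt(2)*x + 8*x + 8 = (x + 1)*(x - 2*sqrt(2))^2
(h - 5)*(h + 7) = h^2 + 2*h - 35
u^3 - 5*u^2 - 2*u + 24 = (u - 4)*(u - 3)*(u + 2)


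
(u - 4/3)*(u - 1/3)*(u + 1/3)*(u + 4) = u^4 + 8*u^3/3 - 49*u^2/9 - 8*u/27 + 16/27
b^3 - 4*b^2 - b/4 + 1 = (b - 4)*(b - 1/2)*(b + 1/2)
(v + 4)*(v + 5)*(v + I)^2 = v^4 + 9*v^3 + 2*I*v^3 + 19*v^2 + 18*I*v^2 - 9*v + 40*I*v - 20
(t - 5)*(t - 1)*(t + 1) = t^3 - 5*t^2 - t + 5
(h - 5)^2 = h^2 - 10*h + 25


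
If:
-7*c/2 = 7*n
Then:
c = -2*n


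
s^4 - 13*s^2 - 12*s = s*(s - 4)*(s + 1)*(s + 3)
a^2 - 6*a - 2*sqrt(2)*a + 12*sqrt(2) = (a - 6)*(a - 2*sqrt(2))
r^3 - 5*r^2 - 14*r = r*(r - 7)*(r + 2)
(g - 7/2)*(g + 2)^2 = g^3 + g^2/2 - 10*g - 14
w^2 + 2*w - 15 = (w - 3)*(w + 5)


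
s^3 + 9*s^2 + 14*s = s*(s + 2)*(s + 7)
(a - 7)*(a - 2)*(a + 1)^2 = a^4 - 7*a^3 - 3*a^2 + 19*a + 14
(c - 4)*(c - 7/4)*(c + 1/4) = c^3 - 11*c^2/2 + 89*c/16 + 7/4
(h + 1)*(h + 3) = h^2 + 4*h + 3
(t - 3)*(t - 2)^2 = t^3 - 7*t^2 + 16*t - 12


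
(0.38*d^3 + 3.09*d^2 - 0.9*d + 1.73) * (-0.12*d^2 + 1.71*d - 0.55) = -0.0456*d^5 + 0.279*d^4 + 5.1829*d^3 - 3.4461*d^2 + 3.4533*d - 0.9515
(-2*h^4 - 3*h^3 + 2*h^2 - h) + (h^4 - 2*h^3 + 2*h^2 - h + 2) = -h^4 - 5*h^3 + 4*h^2 - 2*h + 2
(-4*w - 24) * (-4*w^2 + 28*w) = 16*w^3 - 16*w^2 - 672*w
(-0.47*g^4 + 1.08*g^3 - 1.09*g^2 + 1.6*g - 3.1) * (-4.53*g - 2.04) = 2.1291*g^5 - 3.9336*g^4 + 2.7345*g^3 - 5.0244*g^2 + 10.779*g + 6.324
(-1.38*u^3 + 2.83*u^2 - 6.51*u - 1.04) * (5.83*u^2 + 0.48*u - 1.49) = -8.0454*u^5 + 15.8365*u^4 - 34.5387*u^3 - 13.4047*u^2 + 9.2007*u + 1.5496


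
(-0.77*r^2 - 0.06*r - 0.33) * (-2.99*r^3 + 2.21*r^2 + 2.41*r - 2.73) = 2.3023*r^5 - 1.5223*r^4 - 1.0016*r^3 + 1.2282*r^2 - 0.6315*r + 0.9009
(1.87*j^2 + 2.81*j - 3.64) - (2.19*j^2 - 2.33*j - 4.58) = -0.32*j^2 + 5.14*j + 0.94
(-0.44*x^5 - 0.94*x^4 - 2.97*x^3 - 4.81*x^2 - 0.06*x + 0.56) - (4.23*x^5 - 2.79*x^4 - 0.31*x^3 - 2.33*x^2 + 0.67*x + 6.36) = -4.67*x^5 + 1.85*x^4 - 2.66*x^3 - 2.48*x^2 - 0.73*x - 5.8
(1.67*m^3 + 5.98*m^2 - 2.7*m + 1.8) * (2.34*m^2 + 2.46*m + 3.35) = 3.9078*m^5 + 18.1014*m^4 + 13.9873*m^3 + 17.603*m^2 - 4.617*m + 6.03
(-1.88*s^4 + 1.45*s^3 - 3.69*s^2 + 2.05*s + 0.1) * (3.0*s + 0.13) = -5.64*s^5 + 4.1056*s^4 - 10.8815*s^3 + 5.6703*s^2 + 0.5665*s + 0.013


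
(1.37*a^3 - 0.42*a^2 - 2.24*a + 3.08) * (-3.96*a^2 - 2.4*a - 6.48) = -5.4252*a^5 - 1.6248*a^4 + 1.0008*a^3 - 4.0992*a^2 + 7.1232*a - 19.9584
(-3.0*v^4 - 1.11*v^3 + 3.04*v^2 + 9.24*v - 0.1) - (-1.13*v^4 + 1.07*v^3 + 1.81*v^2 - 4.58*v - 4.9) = -1.87*v^4 - 2.18*v^3 + 1.23*v^2 + 13.82*v + 4.8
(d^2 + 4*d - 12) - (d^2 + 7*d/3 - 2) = 5*d/3 - 10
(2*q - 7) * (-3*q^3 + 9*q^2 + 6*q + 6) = -6*q^4 + 39*q^3 - 51*q^2 - 30*q - 42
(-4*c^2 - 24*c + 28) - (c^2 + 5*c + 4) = -5*c^2 - 29*c + 24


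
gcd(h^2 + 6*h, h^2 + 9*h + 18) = h + 6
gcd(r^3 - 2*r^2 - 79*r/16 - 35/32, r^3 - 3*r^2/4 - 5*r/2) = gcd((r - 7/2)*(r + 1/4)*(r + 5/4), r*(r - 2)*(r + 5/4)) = r + 5/4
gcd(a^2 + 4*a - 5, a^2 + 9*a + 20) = a + 5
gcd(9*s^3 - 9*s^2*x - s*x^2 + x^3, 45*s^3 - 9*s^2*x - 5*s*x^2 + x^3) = -9*s^2 + x^2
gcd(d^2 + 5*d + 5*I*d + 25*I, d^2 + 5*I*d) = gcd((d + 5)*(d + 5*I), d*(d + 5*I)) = d + 5*I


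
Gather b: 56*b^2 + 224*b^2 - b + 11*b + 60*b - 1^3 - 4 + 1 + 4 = 280*b^2 + 70*b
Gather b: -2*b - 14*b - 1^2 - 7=-16*b - 8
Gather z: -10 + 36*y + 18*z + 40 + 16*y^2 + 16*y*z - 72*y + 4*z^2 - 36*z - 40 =16*y^2 - 36*y + 4*z^2 + z*(16*y - 18) - 10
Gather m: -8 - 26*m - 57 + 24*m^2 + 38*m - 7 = 24*m^2 + 12*m - 72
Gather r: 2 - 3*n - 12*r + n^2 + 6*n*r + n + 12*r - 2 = n^2 + 6*n*r - 2*n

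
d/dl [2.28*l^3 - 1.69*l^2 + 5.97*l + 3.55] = 6.84*l^2 - 3.38*l + 5.97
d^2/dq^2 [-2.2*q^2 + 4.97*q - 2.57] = -4.40000000000000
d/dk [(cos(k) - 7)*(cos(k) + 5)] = 2*(1 - cos(k))*sin(k)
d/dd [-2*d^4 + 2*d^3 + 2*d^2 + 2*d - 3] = -8*d^3 + 6*d^2 + 4*d + 2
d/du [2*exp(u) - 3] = 2*exp(u)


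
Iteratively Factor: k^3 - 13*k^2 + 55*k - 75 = (k - 5)*(k^2 - 8*k + 15) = (k - 5)*(k - 3)*(k - 5)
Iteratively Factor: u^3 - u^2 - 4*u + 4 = (u - 1)*(u^2 - 4) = (u - 2)*(u - 1)*(u + 2)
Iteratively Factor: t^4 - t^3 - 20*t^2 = (t)*(t^3 - t^2 - 20*t) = t*(t - 5)*(t^2 + 4*t) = t^2*(t - 5)*(t + 4)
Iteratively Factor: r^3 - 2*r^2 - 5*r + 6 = (r - 3)*(r^2 + r - 2) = (r - 3)*(r + 2)*(r - 1)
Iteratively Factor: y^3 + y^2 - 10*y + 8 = (y - 1)*(y^2 + 2*y - 8) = (y - 1)*(y + 4)*(y - 2)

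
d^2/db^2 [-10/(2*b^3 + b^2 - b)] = 20*(b*(6*b + 1)*(2*b^2 + b - 1) - (6*b^2 + 2*b - 1)^2)/(b^3*(2*b^2 + b - 1)^3)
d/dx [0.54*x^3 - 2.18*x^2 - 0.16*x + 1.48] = 1.62*x^2 - 4.36*x - 0.16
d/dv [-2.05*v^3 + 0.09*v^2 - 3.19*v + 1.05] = -6.15*v^2 + 0.18*v - 3.19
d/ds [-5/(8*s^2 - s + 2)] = 5*(16*s - 1)/(8*s^2 - s + 2)^2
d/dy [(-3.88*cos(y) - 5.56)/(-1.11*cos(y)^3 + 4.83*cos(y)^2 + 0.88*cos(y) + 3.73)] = (8.6136*cos(y)^3 - 0.225600000000004*cos(y)^2 - 53.7096*cos(y) + 9.5796)*sin(y)/(1.2321*cos(y)^6 - 10.7226*cos(y)^5 + 21.3753*cos(y)^4 + 0.220199999999998*cos(y)^3 + 36.8062*cos(y)^2 + 6.5648*cos(y) + 13.9129)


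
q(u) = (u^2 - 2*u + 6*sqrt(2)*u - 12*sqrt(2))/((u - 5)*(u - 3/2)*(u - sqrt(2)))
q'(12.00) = -0.05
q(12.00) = 0.26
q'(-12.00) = 0.00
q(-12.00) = -0.02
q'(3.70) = -1.73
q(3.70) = -3.17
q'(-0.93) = 0.52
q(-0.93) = 0.66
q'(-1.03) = 0.47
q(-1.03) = 0.61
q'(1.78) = -71.51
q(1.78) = 6.85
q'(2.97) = -0.69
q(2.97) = -2.39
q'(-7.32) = 0.01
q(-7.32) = 0.01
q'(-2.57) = 0.13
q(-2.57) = 0.22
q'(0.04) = 2.05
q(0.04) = 1.68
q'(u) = (2*u - 2 + 6*sqrt(2))/((u - 5)*(u - 3/2)*(u - sqrt(2))) - (u^2 - 2*u + 6*sqrt(2)*u - 12*sqrt(2))/((u - 5)*(u - 3/2)*(u - sqrt(2))^2) - (u^2 - 2*u + 6*sqrt(2)*u - 12*sqrt(2))/((u - 5)*(u - 3/2)^2*(u - sqrt(2))) - (u^2 - 2*u + 6*sqrt(2)*u - 12*sqrt(2))/((u - 5)^2*(u - 3/2)*(u - sqrt(2))) = 2*(-2*u^4 - 24*sqrt(2)*u^3 + 8*u^3 + 13*u^2 + 159*sqrt(2)*u^2 - 342*sqrt(2)*u - 96*u + 132 + 210*sqrt(2))/(4*u^6 - 52*u^5 - 8*sqrt(2)*u^5 + 104*sqrt(2)*u^4 + 237*u^4 - 458*sqrt(2)*u^3 - 494*u^3 + 683*u^2 + 780*sqrt(2)*u^2 - 780*u - 450*sqrt(2)*u + 450)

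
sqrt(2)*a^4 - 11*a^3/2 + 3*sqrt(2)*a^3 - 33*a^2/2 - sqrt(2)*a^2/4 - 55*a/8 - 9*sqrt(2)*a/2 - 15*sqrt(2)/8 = (a + 1/2)*(a + 5/2)*(a - 3*sqrt(2))*(sqrt(2)*a + 1/2)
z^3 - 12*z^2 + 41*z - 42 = (z - 7)*(z - 3)*(z - 2)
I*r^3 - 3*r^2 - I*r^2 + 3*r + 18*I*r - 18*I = (r - 3*I)*(r + 6*I)*(I*r - I)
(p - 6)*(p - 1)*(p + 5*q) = p^3 + 5*p^2*q - 7*p^2 - 35*p*q + 6*p + 30*q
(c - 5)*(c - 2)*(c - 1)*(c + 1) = c^4 - 7*c^3 + 9*c^2 + 7*c - 10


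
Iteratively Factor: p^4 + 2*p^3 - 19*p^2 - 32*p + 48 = (p - 4)*(p^3 + 6*p^2 + 5*p - 12) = (p - 4)*(p + 3)*(p^2 + 3*p - 4) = (p - 4)*(p + 3)*(p + 4)*(p - 1)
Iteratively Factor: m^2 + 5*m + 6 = (m + 3)*(m + 2)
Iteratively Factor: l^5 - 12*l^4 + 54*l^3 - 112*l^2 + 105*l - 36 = (l - 1)*(l^4 - 11*l^3 + 43*l^2 - 69*l + 36) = (l - 3)*(l - 1)*(l^3 - 8*l^2 + 19*l - 12) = (l - 3)*(l - 1)^2*(l^2 - 7*l + 12) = (l - 4)*(l - 3)*(l - 1)^2*(l - 3)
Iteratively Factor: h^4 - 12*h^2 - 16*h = (h + 2)*(h^3 - 2*h^2 - 8*h) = (h + 2)^2*(h^2 - 4*h) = (h - 4)*(h + 2)^2*(h)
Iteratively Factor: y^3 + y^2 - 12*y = (y + 4)*(y^2 - 3*y) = (y - 3)*(y + 4)*(y)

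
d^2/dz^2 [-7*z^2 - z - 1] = -14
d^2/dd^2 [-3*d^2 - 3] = -6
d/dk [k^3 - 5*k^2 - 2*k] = 3*k^2 - 10*k - 2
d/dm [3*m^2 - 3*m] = 6*m - 3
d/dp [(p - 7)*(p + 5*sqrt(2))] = 2*p - 7 + 5*sqrt(2)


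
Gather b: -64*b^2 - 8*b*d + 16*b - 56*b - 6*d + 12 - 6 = -64*b^2 + b*(-8*d - 40) - 6*d + 6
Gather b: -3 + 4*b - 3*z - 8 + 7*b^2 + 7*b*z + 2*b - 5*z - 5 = 7*b^2 + b*(7*z + 6) - 8*z - 16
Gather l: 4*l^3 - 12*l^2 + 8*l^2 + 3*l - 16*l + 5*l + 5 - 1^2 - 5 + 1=4*l^3 - 4*l^2 - 8*l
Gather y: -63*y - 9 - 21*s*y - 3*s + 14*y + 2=-3*s + y*(-21*s - 49) - 7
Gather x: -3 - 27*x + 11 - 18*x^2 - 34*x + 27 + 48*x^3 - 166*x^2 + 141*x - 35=48*x^3 - 184*x^2 + 80*x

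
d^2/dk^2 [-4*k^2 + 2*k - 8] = -8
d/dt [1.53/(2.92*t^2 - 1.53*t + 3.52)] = (2.3409 - 8.9352*t)/(2.92*t^2 - 1.53*t + 3.52)^2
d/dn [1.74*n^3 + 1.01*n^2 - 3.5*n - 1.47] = 5.22*n^2 + 2.02*n - 3.5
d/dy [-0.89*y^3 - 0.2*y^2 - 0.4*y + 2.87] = -2.67*y^2 - 0.4*y - 0.4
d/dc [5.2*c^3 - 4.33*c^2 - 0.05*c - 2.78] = 15.6*c^2 - 8.66*c - 0.05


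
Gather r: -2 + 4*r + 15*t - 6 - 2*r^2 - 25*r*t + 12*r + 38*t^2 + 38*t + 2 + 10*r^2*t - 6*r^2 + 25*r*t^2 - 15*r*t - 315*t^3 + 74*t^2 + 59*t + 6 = r^2*(10*t - 8) + r*(25*t^2 - 40*t + 16) - 315*t^3 + 112*t^2 + 112*t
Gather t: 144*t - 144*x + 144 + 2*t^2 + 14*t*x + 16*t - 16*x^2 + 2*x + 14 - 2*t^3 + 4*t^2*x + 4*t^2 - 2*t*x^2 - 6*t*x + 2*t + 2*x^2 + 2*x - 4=-2*t^3 + t^2*(4*x + 6) + t*(-2*x^2 + 8*x + 162) - 14*x^2 - 140*x + 154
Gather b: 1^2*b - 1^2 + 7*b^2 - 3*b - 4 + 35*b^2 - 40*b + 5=42*b^2 - 42*b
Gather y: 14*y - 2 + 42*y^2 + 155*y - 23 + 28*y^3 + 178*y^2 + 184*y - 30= 28*y^3 + 220*y^2 + 353*y - 55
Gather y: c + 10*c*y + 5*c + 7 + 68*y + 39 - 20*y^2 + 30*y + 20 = 6*c - 20*y^2 + y*(10*c + 98) + 66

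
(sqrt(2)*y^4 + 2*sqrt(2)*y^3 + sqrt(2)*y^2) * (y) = sqrt(2)*y^5 + 2*sqrt(2)*y^4 + sqrt(2)*y^3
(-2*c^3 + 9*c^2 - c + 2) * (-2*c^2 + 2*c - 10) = 4*c^5 - 22*c^4 + 40*c^3 - 96*c^2 + 14*c - 20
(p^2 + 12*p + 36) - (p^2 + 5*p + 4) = 7*p + 32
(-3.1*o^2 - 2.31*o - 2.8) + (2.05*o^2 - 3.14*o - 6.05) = -1.05*o^2 - 5.45*o - 8.85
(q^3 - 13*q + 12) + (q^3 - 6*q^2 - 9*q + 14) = 2*q^3 - 6*q^2 - 22*q + 26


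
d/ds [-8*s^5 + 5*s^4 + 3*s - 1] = -40*s^4 + 20*s^3 + 3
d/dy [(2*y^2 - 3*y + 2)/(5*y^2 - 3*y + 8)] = 3*(3*y^2 + 4*y - 6)/(25*y^4 - 30*y^3 + 89*y^2 - 48*y + 64)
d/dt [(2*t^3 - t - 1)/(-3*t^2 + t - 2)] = ((1 - 6*t^2)*(3*t^2 - t + 2) - (6*t - 1)*(-2*t^3 + t + 1))/(3*t^2 - t + 2)^2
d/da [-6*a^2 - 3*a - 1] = -12*a - 3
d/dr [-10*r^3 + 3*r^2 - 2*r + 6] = -30*r^2 + 6*r - 2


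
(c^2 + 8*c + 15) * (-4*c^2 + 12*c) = -4*c^4 - 20*c^3 + 36*c^2 + 180*c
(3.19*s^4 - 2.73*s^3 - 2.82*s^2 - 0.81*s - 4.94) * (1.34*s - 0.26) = 4.2746*s^5 - 4.4876*s^4 - 3.069*s^3 - 0.3522*s^2 - 6.409*s + 1.2844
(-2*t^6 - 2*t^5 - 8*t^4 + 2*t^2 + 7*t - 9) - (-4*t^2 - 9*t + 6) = -2*t^6 - 2*t^5 - 8*t^4 + 6*t^2 + 16*t - 15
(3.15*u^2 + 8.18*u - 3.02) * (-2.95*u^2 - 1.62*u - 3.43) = -9.2925*u^4 - 29.234*u^3 - 15.1471*u^2 - 23.165*u + 10.3586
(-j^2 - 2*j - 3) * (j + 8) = -j^3 - 10*j^2 - 19*j - 24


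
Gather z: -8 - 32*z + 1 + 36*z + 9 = 4*z + 2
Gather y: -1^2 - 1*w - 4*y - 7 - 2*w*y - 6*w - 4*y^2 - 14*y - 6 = -7*w - 4*y^2 + y*(-2*w - 18) - 14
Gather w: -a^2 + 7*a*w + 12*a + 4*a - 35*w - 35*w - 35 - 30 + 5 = -a^2 + 16*a + w*(7*a - 70) - 60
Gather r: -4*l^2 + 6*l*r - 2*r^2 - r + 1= -4*l^2 - 2*r^2 + r*(6*l - 1) + 1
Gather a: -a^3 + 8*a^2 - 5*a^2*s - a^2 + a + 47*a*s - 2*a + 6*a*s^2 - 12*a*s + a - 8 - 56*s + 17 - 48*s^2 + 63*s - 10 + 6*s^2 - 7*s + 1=-a^3 + a^2*(7 - 5*s) + a*(6*s^2 + 35*s) - 42*s^2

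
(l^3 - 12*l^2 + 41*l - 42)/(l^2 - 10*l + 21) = l - 2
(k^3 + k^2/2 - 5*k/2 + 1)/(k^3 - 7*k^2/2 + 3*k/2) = (k^2 + k - 2)/(k*(k - 3))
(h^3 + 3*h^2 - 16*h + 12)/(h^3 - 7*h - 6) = (-h^3 - 3*h^2 + 16*h - 12)/(-h^3 + 7*h + 6)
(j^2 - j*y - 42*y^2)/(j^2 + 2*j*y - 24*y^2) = (-j + 7*y)/(-j + 4*y)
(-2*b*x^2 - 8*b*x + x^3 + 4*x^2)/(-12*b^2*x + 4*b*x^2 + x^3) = (x + 4)/(6*b + x)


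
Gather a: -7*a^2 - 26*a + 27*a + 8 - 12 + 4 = -7*a^2 + a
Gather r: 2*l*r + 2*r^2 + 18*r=2*r^2 + r*(2*l + 18)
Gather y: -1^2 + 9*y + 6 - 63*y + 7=12 - 54*y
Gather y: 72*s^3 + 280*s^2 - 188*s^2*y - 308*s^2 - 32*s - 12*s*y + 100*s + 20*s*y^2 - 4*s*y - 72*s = 72*s^3 - 28*s^2 + 20*s*y^2 - 4*s + y*(-188*s^2 - 16*s)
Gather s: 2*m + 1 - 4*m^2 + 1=-4*m^2 + 2*m + 2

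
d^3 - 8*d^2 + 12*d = d*(d - 6)*(d - 2)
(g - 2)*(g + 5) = g^2 + 3*g - 10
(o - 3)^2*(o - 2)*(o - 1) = o^4 - 9*o^3 + 29*o^2 - 39*o + 18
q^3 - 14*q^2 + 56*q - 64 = (q - 8)*(q - 4)*(q - 2)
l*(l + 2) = l^2 + 2*l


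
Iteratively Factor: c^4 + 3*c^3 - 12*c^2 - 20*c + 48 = (c - 2)*(c^3 + 5*c^2 - 2*c - 24) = (c - 2)*(c + 4)*(c^2 + c - 6) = (c - 2)*(c + 3)*(c + 4)*(c - 2)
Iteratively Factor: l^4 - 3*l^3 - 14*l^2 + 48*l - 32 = (l - 1)*(l^3 - 2*l^2 - 16*l + 32) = (l - 1)*(l + 4)*(l^2 - 6*l + 8) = (l - 4)*(l - 1)*(l + 4)*(l - 2)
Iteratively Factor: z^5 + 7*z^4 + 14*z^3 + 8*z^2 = (z)*(z^4 + 7*z^3 + 14*z^2 + 8*z) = z*(z + 4)*(z^3 + 3*z^2 + 2*z) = z*(z + 2)*(z + 4)*(z^2 + z) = z*(z + 1)*(z + 2)*(z + 4)*(z)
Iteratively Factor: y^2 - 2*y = (y - 2)*(y)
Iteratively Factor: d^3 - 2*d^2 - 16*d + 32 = (d - 4)*(d^2 + 2*d - 8) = (d - 4)*(d - 2)*(d + 4)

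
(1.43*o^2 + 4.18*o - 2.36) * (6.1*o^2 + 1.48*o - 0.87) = 8.723*o^4 + 27.6144*o^3 - 9.4537*o^2 - 7.1294*o + 2.0532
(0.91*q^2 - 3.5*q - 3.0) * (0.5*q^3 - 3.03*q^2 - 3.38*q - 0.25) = 0.455*q^5 - 4.5073*q^4 + 6.0292*q^3 + 20.6925*q^2 + 11.015*q + 0.75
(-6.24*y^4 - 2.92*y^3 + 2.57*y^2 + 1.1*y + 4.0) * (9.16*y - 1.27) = -57.1584*y^5 - 18.8224*y^4 + 27.2496*y^3 + 6.8121*y^2 + 35.243*y - 5.08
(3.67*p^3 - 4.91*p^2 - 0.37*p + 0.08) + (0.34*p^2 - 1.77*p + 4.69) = 3.67*p^3 - 4.57*p^2 - 2.14*p + 4.77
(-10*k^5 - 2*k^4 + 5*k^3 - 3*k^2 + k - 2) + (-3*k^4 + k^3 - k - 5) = -10*k^5 - 5*k^4 + 6*k^3 - 3*k^2 - 7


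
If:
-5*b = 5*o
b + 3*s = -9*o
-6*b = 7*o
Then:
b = 0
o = 0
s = 0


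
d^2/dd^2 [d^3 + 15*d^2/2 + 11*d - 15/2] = 6*d + 15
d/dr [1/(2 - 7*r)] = 7/(7*r - 2)^2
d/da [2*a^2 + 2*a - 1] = 4*a + 2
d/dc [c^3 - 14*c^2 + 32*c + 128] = 3*c^2 - 28*c + 32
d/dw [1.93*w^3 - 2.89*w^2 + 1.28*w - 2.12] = 5.79*w^2 - 5.78*w + 1.28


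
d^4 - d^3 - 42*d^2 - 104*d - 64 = (d - 8)*(d + 1)*(d + 2)*(d + 4)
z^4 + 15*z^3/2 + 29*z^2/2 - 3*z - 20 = (z - 1)*(z + 2)*(z + 5/2)*(z + 4)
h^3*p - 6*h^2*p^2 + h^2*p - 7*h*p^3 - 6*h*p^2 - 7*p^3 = (h - 7*p)*(h + p)*(h*p + p)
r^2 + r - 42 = (r - 6)*(r + 7)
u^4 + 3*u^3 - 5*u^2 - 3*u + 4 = (u - 1)^2*(u + 1)*(u + 4)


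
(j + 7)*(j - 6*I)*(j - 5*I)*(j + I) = j^4 + 7*j^3 - 10*I*j^3 - 19*j^2 - 70*I*j^2 - 133*j - 30*I*j - 210*I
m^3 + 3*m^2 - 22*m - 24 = (m - 4)*(m + 1)*(m + 6)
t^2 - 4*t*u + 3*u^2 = (t - 3*u)*(t - u)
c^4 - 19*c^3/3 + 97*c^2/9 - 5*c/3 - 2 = (c - 3)^2*(c - 2/3)*(c + 1/3)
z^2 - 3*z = z*(z - 3)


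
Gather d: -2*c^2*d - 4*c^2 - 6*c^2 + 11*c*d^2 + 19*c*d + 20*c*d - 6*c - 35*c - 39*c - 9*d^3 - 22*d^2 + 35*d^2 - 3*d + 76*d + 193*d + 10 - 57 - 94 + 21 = -10*c^2 - 80*c - 9*d^3 + d^2*(11*c + 13) + d*(-2*c^2 + 39*c + 266) - 120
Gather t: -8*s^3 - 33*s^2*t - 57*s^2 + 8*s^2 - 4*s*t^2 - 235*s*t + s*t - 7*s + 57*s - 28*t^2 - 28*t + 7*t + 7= -8*s^3 - 49*s^2 + 50*s + t^2*(-4*s - 28) + t*(-33*s^2 - 234*s - 21) + 7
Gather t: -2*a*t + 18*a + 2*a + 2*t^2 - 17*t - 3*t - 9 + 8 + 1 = 20*a + 2*t^2 + t*(-2*a - 20)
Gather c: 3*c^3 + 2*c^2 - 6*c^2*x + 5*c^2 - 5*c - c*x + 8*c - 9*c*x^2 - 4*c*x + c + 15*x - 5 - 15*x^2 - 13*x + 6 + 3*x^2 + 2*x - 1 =3*c^3 + c^2*(7 - 6*x) + c*(-9*x^2 - 5*x + 4) - 12*x^2 + 4*x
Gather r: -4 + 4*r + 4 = 4*r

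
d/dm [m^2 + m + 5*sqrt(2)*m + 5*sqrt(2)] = 2*m + 1 + 5*sqrt(2)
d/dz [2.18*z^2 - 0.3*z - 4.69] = 4.36*z - 0.3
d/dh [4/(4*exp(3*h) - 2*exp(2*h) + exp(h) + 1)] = (-48*exp(2*h) + 16*exp(h) - 4)*exp(h)/(4*exp(3*h) - 2*exp(2*h) + exp(h) + 1)^2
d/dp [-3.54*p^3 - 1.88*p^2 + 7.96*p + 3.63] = -10.62*p^2 - 3.76*p + 7.96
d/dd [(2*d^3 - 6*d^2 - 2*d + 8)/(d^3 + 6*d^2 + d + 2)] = 2*(9*d^4 + 4*d^3 - 3*d^2 - 60*d - 6)/(d^6 + 12*d^5 + 38*d^4 + 16*d^3 + 25*d^2 + 4*d + 4)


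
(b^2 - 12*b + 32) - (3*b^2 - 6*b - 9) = -2*b^2 - 6*b + 41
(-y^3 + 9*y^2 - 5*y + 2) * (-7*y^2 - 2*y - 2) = 7*y^5 - 61*y^4 + 19*y^3 - 22*y^2 + 6*y - 4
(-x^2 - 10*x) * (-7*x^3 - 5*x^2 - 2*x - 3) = 7*x^5 + 75*x^4 + 52*x^3 + 23*x^2 + 30*x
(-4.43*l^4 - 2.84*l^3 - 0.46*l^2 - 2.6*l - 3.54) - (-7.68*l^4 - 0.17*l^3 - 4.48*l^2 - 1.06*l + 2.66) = 3.25*l^4 - 2.67*l^3 + 4.02*l^2 - 1.54*l - 6.2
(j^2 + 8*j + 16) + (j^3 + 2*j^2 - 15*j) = j^3 + 3*j^2 - 7*j + 16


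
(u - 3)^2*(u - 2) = u^3 - 8*u^2 + 21*u - 18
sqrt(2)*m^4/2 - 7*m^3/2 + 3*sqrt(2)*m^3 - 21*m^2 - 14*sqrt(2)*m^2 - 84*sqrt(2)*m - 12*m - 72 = (m + 6)*(m - 6*sqrt(2))*(m + 2*sqrt(2))*(sqrt(2)*m/2 + 1/2)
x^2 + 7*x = x*(x + 7)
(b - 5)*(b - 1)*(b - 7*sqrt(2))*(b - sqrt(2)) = b^4 - 8*sqrt(2)*b^3 - 6*b^3 + 19*b^2 + 48*sqrt(2)*b^2 - 84*b - 40*sqrt(2)*b + 70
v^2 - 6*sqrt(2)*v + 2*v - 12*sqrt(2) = (v + 2)*(v - 6*sqrt(2))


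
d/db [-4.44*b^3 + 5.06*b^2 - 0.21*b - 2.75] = -13.32*b^2 + 10.12*b - 0.21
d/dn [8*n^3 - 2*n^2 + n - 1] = 24*n^2 - 4*n + 1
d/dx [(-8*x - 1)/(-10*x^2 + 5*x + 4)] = (-80*x^2 - 20*x - 27)/(100*x^4 - 100*x^3 - 55*x^2 + 40*x + 16)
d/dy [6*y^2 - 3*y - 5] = 12*y - 3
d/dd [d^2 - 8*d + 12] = 2*d - 8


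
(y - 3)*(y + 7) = y^2 + 4*y - 21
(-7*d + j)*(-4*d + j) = 28*d^2 - 11*d*j + j^2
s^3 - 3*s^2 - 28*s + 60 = (s - 6)*(s - 2)*(s + 5)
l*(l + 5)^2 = l^3 + 10*l^2 + 25*l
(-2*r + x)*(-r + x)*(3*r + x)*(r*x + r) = 6*r^4*x + 6*r^4 - 7*r^3*x^2 - 7*r^3*x + r*x^4 + r*x^3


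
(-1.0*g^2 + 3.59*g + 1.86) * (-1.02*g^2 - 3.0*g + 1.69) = 1.02*g^4 - 0.6618*g^3 - 14.3572*g^2 + 0.4871*g + 3.1434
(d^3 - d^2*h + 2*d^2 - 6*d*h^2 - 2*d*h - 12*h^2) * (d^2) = d^5 - d^4*h + 2*d^4 - 6*d^3*h^2 - 2*d^3*h - 12*d^2*h^2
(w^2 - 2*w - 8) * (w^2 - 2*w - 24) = w^4 - 4*w^3 - 28*w^2 + 64*w + 192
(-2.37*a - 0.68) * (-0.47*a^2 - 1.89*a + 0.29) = 1.1139*a^3 + 4.7989*a^2 + 0.5979*a - 0.1972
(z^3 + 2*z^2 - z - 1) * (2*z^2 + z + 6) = 2*z^5 + 5*z^4 + 6*z^3 + 9*z^2 - 7*z - 6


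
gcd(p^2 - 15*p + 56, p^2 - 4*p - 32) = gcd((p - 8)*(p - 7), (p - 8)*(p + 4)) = p - 8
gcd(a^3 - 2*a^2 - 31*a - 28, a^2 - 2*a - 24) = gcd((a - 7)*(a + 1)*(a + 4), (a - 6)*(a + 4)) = a + 4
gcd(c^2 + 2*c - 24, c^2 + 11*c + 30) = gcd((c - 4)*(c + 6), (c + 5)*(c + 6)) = c + 6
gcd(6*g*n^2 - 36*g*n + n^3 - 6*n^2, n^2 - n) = n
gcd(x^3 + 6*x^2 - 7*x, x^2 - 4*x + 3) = x - 1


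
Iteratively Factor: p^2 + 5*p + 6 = (p + 2)*(p + 3)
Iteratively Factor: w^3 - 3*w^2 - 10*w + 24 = (w - 4)*(w^2 + w - 6) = (w - 4)*(w + 3)*(w - 2)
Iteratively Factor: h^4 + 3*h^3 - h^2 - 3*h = (h)*(h^3 + 3*h^2 - h - 3) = h*(h + 3)*(h^2 - 1) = h*(h + 1)*(h + 3)*(h - 1)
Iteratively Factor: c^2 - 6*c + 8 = (c - 2)*(c - 4)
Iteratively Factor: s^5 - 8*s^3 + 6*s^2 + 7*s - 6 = (s - 1)*(s^4 + s^3 - 7*s^2 - s + 6) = (s - 2)*(s - 1)*(s^3 + 3*s^2 - s - 3) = (s - 2)*(s - 1)*(s + 3)*(s^2 - 1) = (s - 2)*(s - 1)^2*(s + 3)*(s + 1)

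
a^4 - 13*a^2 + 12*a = a*(a - 3)*(a - 1)*(a + 4)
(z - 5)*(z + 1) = z^2 - 4*z - 5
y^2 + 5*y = y*(y + 5)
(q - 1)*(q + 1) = q^2 - 1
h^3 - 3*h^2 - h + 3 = (h - 3)*(h - 1)*(h + 1)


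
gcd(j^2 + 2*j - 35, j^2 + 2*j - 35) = j^2 + 2*j - 35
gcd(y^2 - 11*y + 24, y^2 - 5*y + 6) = y - 3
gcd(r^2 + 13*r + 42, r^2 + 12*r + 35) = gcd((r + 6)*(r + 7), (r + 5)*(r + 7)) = r + 7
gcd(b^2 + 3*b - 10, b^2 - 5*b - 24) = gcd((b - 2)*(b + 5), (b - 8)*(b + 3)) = 1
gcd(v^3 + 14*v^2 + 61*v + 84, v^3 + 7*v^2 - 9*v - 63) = v^2 + 10*v + 21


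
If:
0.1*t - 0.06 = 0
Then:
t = 0.60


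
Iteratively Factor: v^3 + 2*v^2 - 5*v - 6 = (v - 2)*(v^2 + 4*v + 3) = (v - 2)*(v + 1)*(v + 3)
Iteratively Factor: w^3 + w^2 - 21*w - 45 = (w + 3)*(w^2 - 2*w - 15) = (w + 3)^2*(w - 5)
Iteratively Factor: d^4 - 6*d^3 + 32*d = (d - 4)*(d^3 - 2*d^2 - 8*d) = (d - 4)*(d + 2)*(d^2 - 4*d) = (d - 4)^2*(d + 2)*(d)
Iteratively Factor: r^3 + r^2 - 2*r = (r + 2)*(r^2 - r) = (r - 1)*(r + 2)*(r)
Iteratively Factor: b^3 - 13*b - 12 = (b - 4)*(b^2 + 4*b + 3) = (b - 4)*(b + 1)*(b + 3)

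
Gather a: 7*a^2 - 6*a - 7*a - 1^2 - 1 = 7*a^2 - 13*a - 2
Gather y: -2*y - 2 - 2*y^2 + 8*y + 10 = -2*y^2 + 6*y + 8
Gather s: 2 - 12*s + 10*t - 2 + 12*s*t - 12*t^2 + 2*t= s*(12*t - 12) - 12*t^2 + 12*t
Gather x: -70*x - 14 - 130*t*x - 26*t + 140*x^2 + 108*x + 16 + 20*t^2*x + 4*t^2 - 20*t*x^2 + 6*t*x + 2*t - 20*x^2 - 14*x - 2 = 4*t^2 - 24*t + x^2*(120 - 20*t) + x*(20*t^2 - 124*t + 24)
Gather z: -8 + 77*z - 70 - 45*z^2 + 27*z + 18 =-45*z^2 + 104*z - 60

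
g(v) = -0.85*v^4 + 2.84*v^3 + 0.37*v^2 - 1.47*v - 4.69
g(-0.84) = -5.30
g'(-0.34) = -0.60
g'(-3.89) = 324.71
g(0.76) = -4.63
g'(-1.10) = 12.55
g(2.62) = 5.02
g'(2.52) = 0.09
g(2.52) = 5.13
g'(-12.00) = 7091.73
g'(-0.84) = 5.94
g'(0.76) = 2.52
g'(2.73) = -5.13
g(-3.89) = -355.18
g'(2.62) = -2.19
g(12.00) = -12687.13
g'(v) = -3.4*v^3 + 8.52*v^2 + 0.74*v - 1.47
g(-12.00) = -22466.89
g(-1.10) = -7.65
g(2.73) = 4.62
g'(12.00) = -4640.91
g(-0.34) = -4.27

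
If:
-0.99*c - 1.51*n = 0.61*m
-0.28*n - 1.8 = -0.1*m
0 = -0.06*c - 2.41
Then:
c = -40.17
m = 43.05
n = 8.94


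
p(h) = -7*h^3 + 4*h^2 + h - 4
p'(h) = -21*h^2 + 8*h + 1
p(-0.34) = -3.60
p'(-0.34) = -4.15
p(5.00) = -774.00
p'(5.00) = -484.00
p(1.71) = -25.60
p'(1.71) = -46.73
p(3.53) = -258.54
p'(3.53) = -232.44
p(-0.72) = -0.03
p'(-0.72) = -15.65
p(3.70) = -300.11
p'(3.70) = -256.89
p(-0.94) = 4.41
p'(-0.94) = -25.08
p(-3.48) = 335.97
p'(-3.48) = -281.16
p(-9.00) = 5414.00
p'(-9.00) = -1772.00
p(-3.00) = 218.00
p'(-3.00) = -212.00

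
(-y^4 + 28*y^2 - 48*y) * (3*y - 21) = -3*y^5 + 21*y^4 + 84*y^3 - 732*y^2 + 1008*y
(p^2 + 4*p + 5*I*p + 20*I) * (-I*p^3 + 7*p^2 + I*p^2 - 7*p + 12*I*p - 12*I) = -I*p^5 + 12*p^4 - 3*I*p^4 + 36*p^3 + 51*I*p^3 - 108*p^2 + 141*I*p^2 - 180*p - 188*I*p + 240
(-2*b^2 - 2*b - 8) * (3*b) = -6*b^3 - 6*b^2 - 24*b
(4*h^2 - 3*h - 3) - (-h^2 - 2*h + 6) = 5*h^2 - h - 9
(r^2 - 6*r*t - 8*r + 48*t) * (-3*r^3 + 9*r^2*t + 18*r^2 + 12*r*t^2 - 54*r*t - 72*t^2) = -3*r^5 + 27*r^4*t + 42*r^4 - 42*r^3*t^2 - 378*r^3*t - 144*r^3 - 72*r^2*t^3 + 588*r^2*t^2 + 1296*r^2*t + 1008*r*t^3 - 2016*r*t^2 - 3456*t^3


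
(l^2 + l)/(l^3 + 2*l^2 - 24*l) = (l + 1)/(l^2 + 2*l - 24)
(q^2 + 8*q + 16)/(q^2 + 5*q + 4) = (q + 4)/(q + 1)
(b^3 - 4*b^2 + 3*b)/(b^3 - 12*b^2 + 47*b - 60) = b*(b - 1)/(b^2 - 9*b + 20)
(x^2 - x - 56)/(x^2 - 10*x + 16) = (x + 7)/(x - 2)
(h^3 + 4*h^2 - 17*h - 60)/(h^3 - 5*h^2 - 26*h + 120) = (h + 3)/(h - 6)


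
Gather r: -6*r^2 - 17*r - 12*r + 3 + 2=-6*r^2 - 29*r + 5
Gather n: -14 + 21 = 7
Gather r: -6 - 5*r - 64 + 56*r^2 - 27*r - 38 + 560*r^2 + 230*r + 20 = 616*r^2 + 198*r - 88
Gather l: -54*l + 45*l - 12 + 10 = -9*l - 2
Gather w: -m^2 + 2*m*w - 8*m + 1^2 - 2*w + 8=-m^2 - 8*m + w*(2*m - 2) + 9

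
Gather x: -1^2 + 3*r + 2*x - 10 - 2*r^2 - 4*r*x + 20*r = -2*r^2 + 23*r + x*(2 - 4*r) - 11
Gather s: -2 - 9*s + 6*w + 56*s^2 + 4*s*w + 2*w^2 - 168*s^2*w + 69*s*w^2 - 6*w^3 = s^2*(56 - 168*w) + s*(69*w^2 + 4*w - 9) - 6*w^3 + 2*w^2 + 6*w - 2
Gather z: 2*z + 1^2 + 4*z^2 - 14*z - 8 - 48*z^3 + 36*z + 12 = -48*z^3 + 4*z^2 + 24*z + 5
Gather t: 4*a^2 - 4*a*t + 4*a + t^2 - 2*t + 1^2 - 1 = 4*a^2 + 4*a + t^2 + t*(-4*a - 2)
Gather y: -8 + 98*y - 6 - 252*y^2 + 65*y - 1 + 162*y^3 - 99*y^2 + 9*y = 162*y^3 - 351*y^2 + 172*y - 15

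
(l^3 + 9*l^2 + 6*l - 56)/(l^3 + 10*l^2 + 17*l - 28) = (l - 2)/(l - 1)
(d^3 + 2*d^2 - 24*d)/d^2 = d + 2 - 24/d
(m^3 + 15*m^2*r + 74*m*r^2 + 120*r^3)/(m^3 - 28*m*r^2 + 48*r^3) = (m^2 + 9*m*r + 20*r^2)/(m^2 - 6*m*r + 8*r^2)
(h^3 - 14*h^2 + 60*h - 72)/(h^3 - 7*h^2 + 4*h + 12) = (h - 6)/(h + 1)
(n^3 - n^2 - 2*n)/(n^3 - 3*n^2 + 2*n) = (n + 1)/(n - 1)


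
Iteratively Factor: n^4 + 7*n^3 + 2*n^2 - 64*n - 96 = (n + 4)*(n^3 + 3*n^2 - 10*n - 24) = (n + 2)*(n + 4)*(n^2 + n - 12) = (n + 2)*(n + 4)^2*(n - 3)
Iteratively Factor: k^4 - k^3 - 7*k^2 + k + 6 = (k - 3)*(k^3 + 2*k^2 - k - 2) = (k - 3)*(k + 1)*(k^2 + k - 2) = (k - 3)*(k - 1)*(k + 1)*(k + 2)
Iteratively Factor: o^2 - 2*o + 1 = (o - 1)*(o - 1)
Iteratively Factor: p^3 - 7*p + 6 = (p - 2)*(p^2 + 2*p - 3) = (p - 2)*(p + 3)*(p - 1)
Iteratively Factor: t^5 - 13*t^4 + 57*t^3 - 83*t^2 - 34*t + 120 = (t + 1)*(t^4 - 14*t^3 + 71*t^2 - 154*t + 120) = (t - 4)*(t + 1)*(t^3 - 10*t^2 + 31*t - 30) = (t - 5)*(t - 4)*(t + 1)*(t^2 - 5*t + 6) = (t - 5)*(t - 4)*(t - 2)*(t + 1)*(t - 3)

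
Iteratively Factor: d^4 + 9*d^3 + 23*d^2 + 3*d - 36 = (d + 4)*(d^3 + 5*d^2 + 3*d - 9) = (d + 3)*(d + 4)*(d^2 + 2*d - 3) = (d - 1)*(d + 3)*(d + 4)*(d + 3)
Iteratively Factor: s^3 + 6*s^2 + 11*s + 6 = (s + 2)*(s^2 + 4*s + 3) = (s + 2)*(s + 3)*(s + 1)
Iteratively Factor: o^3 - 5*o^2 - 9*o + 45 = (o - 3)*(o^2 - 2*o - 15) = (o - 5)*(o - 3)*(o + 3)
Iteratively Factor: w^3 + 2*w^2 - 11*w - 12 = (w + 4)*(w^2 - 2*w - 3) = (w + 1)*(w + 4)*(w - 3)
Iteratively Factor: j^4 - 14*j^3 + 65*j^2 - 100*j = (j)*(j^3 - 14*j^2 + 65*j - 100) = j*(j - 5)*(j^2 - 9*j + 20) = j*(j - 5)*(j - 4)*(j - 5)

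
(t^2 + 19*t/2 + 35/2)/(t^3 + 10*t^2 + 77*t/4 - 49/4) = 2*(2*t + 5)/(4*t^2 + 12*t - 7)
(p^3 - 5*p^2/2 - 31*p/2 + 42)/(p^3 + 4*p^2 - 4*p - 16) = (2*p^2 - 13*p + 21)/(2*(p^2 - 4))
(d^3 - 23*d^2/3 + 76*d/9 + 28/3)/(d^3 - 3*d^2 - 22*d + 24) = (9*d^2 - 15*d - 14)/(9*(d^2 + 3*d - 4))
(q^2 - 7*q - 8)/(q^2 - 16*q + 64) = (q + 1)/(q - 8)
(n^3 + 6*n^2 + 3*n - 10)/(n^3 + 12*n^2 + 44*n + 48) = (n^2 + 4*n - 5)/(n^2 + 10*n + 24)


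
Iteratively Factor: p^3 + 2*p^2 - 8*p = (p - 2)*(p^2 + 4*p) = p*(p - 2)*(p + 4)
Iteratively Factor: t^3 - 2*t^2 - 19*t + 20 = (t + 4)*(t^2 - 6*t + 5) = (t - 5)*(t + 4)*(t - 1)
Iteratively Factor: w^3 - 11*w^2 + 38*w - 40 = (w - 4)*(w^2 - 7*w + 10) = (w - 5)*(w - 4)*(w - 2)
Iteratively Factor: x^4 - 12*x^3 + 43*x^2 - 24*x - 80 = (x + 1)*(x^3 - 13*x^2 + 56*x - 80) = (x - 5)*(x + 1)*(x^2 - 8*x + 16) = (x - 5)*(x - 4)*(x + 1)*(x - 4)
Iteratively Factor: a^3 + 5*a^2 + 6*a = (a + 3)*(a^2 + 2*a) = (a + 2)*(a + 3)*(a)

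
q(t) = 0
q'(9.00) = 0.00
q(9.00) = 0.00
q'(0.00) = 0.00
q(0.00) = 0.00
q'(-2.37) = 0.00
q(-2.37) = 0.00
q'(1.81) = 0.00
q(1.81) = 0.00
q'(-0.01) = 0.00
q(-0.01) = 0.00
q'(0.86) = 0.00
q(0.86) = 0.00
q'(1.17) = 0.00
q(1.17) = 0.00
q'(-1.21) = 0.00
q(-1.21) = 0.00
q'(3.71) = 0.00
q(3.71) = 0.00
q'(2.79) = 0.00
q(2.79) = 0.00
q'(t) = 0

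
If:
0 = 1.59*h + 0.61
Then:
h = -0.38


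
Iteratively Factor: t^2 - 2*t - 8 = (t + 2)*(t - 4)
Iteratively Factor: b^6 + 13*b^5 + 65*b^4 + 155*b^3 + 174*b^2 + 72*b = (b)*(b^5 + 13*b^4 + 65*b^3 + 155*b^2 + 174*b + 72) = b*(b + 3)*(b^4 + 10*b^3 + 35*b^2 + 50*b + 24) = b*(b + 2)*(b + 3)*(b^3 + 8*b^2 + 19*b + 12) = b*(b + 2)*(b + 3)*(b + 4)*(b^2 + 4*b + 3) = b*(b + 1)*(b + 2)*(b + 3)*(b + 4)*(b + 3)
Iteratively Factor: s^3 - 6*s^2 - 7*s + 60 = (s - 4)*(s^2 - 2*s - 15) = (s - 5)*(s - 4)*(s + 3)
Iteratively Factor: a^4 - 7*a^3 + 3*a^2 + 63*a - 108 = (a + 3)*(a^3 - 10*a^2 + 33*a - 36) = (a - 3)*(a + 3)*(a^2 - 7*a + 12) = (a - 3)^2*(a + 3)*(a - 4)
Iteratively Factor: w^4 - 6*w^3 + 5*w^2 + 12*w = (w - 3)*(w^3 - 3*w^2 - 4*w) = w*(w - 3)*(w^2 - 3*w - 4) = w*(w - 4)*(w - 3)*(w + 1)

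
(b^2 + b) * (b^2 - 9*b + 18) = b^4 - 8*b^3 + 9*b^2 + 18*b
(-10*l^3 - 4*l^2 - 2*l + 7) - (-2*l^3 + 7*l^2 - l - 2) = -8*l^3 - 11*l^2 - l + 9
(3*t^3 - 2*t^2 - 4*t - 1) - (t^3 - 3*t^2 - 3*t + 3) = 2*t^3 + t^2 - t - 4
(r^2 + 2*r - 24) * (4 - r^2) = -r^4 - 2*r^3 + 28*r^2 + 8*r - 96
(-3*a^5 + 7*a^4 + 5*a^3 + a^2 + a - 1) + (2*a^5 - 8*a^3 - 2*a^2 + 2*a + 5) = -a^5 + 7*a^4 - 3*a^3 - a^2 + 3*a + 4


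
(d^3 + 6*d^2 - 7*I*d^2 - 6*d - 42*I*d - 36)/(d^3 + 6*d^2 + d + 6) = (d - 6*I)/(d + I)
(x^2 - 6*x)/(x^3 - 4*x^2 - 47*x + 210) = x/(x^2 + 2*x - 35)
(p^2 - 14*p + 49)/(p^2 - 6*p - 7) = (p - 7)/(p + 1)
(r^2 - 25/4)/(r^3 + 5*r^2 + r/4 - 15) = (2*r - 5)/(2*r^2 + 5*r - 12)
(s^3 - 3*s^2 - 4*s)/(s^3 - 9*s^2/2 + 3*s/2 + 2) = 2*s*(s + 1)/(2*s^2 - s - 1)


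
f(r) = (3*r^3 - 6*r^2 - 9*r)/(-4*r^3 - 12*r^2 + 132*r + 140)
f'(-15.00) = -0.07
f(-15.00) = -1.27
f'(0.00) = -0.06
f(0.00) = 0.00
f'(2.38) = 0.04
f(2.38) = -0.05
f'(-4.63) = -0.77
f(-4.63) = 1.16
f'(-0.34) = -0.08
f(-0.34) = 0.02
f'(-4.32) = -0.60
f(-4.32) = 0.95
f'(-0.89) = -0.10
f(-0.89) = 0.07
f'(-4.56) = -0.73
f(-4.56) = 1.11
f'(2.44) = 0.05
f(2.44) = -0.04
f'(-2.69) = -0.22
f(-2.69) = 0.35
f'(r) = (9*r^2 - 12*r - 9)/(-4*r^3 - 12*r^2 + 132*r + 140) + (12*r^2 + 24*r - 132)*(3*r^3 - 6*r^2 - 9*r)/(-4*r^3 - 12*r^2 + 132*r + 140)^2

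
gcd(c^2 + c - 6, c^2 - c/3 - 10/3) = c - 2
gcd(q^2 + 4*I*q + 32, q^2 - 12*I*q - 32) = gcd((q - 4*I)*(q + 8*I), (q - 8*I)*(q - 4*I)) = q - 4*I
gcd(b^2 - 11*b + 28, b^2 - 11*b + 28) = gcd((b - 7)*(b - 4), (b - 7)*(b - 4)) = b^2 - 11*b + 28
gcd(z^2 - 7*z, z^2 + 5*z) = z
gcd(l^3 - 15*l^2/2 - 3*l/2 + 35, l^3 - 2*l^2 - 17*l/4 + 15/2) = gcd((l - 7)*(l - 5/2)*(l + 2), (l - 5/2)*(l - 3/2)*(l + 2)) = l^2 - l/2 - 5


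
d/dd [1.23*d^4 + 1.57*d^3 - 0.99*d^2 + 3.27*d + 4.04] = 4.92*d^3 + 4.71*d^2 - 1.98*d + 3.27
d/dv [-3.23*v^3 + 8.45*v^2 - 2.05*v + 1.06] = -9.69*v^2 + 16.9*v - 2.05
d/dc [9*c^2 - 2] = 18*c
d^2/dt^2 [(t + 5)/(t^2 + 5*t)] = 2/t^3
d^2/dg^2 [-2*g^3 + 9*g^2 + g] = 18 - 12*g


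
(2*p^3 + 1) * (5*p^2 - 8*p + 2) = 10*p^5 - 16*p^4 + 4*p^3 + 5*p^2 - 8*p + 2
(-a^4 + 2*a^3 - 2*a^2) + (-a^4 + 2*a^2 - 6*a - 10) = -2*a^4 + 2*a^3 - 6*a - 10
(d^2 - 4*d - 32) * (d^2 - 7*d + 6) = d^4 - 11*d^3 + 2*d^2 + 200*d - 192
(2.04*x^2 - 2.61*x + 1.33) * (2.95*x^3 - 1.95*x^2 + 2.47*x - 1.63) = 6.018*x^5 - 11.6775*x^4 + 14.0518*x^3 - 12.3654*x^2 + 7.5394*x - 2.1679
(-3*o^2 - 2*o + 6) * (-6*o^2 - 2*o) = 18*o^4 + 18*o^3 - 32*o^2 - 12*o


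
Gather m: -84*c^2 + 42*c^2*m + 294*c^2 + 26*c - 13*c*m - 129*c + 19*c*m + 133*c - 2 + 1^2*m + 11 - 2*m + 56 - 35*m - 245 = 210*c^2 + 30*c + m*(42*c^2 + 6*c - 36) - 180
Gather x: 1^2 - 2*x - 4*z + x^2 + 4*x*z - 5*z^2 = x^2 + x*(4*z - 2) - 5*z^2 - 4*z + 1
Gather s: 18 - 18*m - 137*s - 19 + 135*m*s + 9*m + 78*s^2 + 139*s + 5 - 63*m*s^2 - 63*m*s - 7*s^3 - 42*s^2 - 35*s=-9*m - 7*s^3 + s^2*(36 - 63*m) + s*(72*m - 33) + 4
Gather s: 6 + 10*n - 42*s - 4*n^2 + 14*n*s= -4*n^2 + 10*n + s*(14*n - 42) + 6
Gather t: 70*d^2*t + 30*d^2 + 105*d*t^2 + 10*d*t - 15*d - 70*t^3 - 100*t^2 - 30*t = 30*d^2 - 15*d - 70*t^3 + t^2*(105*d - 100) + t*(70*d^2 + 10*d - 30)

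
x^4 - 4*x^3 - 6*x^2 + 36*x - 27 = (x - 3)^2*(x - 1)*(x + 3)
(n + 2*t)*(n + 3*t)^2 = n^3 + 8*n^2*t + 21*n*t^2 + 18*t^3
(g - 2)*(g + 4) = g^2 + 2*g - 8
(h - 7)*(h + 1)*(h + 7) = h^3 + h^2 - 49*h - 49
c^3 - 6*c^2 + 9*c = c*(c - 3)^2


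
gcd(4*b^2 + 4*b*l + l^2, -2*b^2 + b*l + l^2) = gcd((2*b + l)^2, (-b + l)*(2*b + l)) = 2*b + l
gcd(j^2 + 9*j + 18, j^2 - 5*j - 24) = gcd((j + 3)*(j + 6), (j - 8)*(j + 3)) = j + 3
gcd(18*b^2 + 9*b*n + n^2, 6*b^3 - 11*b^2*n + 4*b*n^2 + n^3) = 6*b + n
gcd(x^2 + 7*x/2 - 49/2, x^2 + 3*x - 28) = x + 7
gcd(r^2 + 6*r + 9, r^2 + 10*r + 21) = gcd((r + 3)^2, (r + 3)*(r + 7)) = r + 3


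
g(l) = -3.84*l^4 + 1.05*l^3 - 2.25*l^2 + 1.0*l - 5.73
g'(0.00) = 1.00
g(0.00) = -5.73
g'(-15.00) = 52617.25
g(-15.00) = -198470.73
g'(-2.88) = 407.01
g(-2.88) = -316.54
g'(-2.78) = 367.86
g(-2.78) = -277.81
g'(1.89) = -99.95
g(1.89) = -53.79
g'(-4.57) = 1553.37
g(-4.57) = -1832.43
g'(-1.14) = 32.98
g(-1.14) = -17.84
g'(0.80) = -8.45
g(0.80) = -7.41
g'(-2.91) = 419.27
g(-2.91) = -328.93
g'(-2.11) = 168.81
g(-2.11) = -103.83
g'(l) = -15.36*l^3 + 3.15*l^2 - 4.5*l + 1.0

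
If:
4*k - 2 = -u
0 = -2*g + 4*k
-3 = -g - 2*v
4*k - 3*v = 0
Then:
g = 9/7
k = 9/14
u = -4/7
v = 6/7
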